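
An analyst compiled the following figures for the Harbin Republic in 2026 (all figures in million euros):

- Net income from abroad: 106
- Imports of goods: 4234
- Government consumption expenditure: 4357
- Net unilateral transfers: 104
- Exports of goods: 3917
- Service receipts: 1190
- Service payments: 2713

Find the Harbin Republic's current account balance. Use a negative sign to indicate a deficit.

-1630

Goods balance = 3917 - 4234 = -317
Services balance = 1190 - 2713 = -1523
Trade balance (goods + services) = -317 + (-1523) = -1840
Net primary income = 106
Net secondary income = 104
Current account = -1840 + 106 + 104 = -1630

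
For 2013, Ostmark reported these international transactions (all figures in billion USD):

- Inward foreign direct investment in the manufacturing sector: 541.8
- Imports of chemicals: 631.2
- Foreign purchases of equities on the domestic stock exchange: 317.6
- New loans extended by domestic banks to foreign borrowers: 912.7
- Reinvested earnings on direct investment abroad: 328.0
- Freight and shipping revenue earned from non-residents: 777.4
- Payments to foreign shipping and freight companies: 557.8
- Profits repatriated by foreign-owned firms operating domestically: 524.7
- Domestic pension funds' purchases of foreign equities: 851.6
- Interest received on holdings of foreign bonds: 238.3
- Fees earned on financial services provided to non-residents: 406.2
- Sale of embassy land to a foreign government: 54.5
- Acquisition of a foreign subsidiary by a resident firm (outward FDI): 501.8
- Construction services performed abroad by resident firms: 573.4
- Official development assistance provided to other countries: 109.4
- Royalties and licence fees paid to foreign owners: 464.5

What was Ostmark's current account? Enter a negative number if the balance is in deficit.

35.7

Goods: -631.2
Services: 777.4 - 464.5 + 406.2 + 573.4 - 557.8 = 734.7
Primary income: 328.0 - 524.7 + 238.3 = 41.6
Secondary income: -109.4
Current account = (-631.2) + 734.7 + 41.6 + (-109.4) = 35.7
(Excluded from the current account — financial account: inward foreign direct investment in the manufacturing sector 541.8, foreign purchases of equities on the domestic stock exchange 317.6, new loans extended by domestic banks to foreign borrowers 912.7, domestic pension funds' purchases of foreign equities 851.6, acquisition of a foreign subsidiary by a resident firm (outward FDI) 501.8; capital account: sale of embassy land to a foreign government 54.5.)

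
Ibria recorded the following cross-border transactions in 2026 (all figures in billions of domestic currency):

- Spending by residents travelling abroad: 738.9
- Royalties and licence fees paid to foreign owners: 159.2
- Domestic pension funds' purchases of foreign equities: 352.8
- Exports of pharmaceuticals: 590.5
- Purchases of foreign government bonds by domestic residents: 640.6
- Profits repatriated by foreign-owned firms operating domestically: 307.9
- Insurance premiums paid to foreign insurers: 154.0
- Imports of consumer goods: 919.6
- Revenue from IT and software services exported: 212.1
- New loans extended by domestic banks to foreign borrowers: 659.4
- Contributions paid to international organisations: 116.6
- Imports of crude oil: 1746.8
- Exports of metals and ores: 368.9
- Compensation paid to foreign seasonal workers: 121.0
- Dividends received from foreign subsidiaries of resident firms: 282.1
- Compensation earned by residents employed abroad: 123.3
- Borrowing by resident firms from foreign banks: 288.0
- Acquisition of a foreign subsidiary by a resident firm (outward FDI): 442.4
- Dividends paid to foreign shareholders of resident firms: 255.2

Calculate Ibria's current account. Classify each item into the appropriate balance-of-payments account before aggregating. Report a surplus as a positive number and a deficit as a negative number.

Goods: 590.5 - 919.6 - 1746.8 + 368.9 = -1707.0
Services: -738.9 + 212.1 - 154.0 - 159.2 = -840.0
Primary income: -121.0 - 307.9 + 282.1 - 255.2 + 123.3 = -278.7
Secondary income: -116.6
Current account = (-1707.0) + (-840.0) + (-278.7) + (-116.6) = -2942.3
(Excluded from the current account — financial account: domestic pension funds' purchases of foreign equities 352.8, purchases of foreign government bonds by domestic residents 640.6, new loans extended by domestic banks to foreign borrowers 659.4, borrowing by resident firms from foreign banks 288.0, acquisition of a foreign subsidiary by a resident firm (outward FDI) 442.4.)

-2942.3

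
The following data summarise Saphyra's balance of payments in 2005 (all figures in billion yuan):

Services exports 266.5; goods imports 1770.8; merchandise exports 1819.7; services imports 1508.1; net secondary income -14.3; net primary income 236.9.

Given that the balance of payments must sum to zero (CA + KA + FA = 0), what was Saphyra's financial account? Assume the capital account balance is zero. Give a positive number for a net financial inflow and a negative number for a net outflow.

970.1

Goods balance = 1819.7 - 1770.8 = 48.9
Services balance = 266.5 - 1508.1 = -1241.6
Trade balance (goods + services) = 48.9 + (-1241.6) = -1192.7
Net primary income = 236.9
Net secondary income = -14.3
Current account = -1192.7 + 236.9 + (-14.3) = -970.1
Financial account = -(-970.1) = 970.1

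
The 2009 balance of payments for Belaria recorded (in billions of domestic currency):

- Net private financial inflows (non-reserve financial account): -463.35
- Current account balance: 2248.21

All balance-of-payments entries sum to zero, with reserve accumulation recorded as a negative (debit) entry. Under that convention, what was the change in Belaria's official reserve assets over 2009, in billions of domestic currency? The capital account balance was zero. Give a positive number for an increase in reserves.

1784.86

Official reserve transactions balance = -(2248.21 + (-463.35)) = -1784.86
An accumulation of reserves is recorded as a debit (negative entry), so the change in the stock of reserves is the negative of that balance.
Change in official reserves = -(-1784.86) = 1784.86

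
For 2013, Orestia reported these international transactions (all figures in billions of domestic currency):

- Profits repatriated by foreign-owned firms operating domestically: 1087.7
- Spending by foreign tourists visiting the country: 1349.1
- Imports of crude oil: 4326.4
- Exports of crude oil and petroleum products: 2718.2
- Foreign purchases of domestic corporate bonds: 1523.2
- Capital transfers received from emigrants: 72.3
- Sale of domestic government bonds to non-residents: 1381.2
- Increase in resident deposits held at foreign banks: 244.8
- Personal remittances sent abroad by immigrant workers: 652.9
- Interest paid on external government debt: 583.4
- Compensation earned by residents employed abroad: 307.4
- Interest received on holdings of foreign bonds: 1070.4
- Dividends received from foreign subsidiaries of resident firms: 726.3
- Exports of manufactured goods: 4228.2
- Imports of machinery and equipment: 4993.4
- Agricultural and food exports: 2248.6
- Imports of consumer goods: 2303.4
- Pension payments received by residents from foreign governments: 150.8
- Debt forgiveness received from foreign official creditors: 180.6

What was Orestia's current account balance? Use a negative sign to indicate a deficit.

Goods: -2303.4 - 4993.4 + 4228.2 + 2718.2 - 4326.4 + 2248.6 = -2428.2
Services: 1349.1
Primary income: 726.3 - 583.4 - 1087.7 + 1070.4 + 307.4 = 433.0
Secondary income: -652.9 + 150.8 = -502.1
Current account = (-2428.2) + 1349.1 + 433.0 + (-502.1) = -1148.2
(Excluded from the current account — financial account: foreign purchases of domestic corporate bonds 1523.2, sale of domestic government bonds to non-residents 1381.2, increase in resident deposits held at foreign banks 244.8; capital account: capital transfers received from emigrants 72.3, debt forgiveness received from foreign official creditors 180.6.)

-1148.2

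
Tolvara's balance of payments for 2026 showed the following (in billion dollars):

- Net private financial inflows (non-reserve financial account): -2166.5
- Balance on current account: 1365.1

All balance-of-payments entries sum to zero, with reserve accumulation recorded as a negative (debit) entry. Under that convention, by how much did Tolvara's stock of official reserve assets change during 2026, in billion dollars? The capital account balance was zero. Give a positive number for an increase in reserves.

-801.4

Official reserve transactions balance = -(1365.1 + (-2166.5)) = 801.4
An accumulation of reserves is recorded as a debit (negative entry), so the change in the stock of reserves is the negative of that balance.
Change in official reserves = -(801.4) = -801.4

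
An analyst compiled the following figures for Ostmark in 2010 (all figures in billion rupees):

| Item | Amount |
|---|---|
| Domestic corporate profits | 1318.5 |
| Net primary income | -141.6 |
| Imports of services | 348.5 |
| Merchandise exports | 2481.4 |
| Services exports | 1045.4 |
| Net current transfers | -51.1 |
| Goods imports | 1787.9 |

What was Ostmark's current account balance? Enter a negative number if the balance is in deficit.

1197.7

Goods balance = 2481.4 - 1787.9 = 693.5
Services balance = 1045.4 - 348.5 = 696.9
Trade balance (goods + services) = 693.5 + 696.9 = 1390.4
Net primary income = -141.6
Net secondary income = -51.1
Current account = 1390.4 + (-141.6) + (-51.1) = 1197.7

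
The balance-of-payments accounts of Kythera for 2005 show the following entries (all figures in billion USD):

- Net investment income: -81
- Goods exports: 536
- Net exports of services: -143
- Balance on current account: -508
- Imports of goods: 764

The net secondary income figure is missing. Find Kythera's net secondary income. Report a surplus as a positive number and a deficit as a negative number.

-56

Current account = goods balance + services balance + net primary income + net secondary income
Sum of the known components = -452
Net secondary income = CA - (known components) = -508 - (-452) = -56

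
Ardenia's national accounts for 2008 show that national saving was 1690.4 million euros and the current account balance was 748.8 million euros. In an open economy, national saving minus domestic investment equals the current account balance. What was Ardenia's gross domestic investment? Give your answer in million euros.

I = S - CA = 1690.4 - 748.8 = 941.6

941.6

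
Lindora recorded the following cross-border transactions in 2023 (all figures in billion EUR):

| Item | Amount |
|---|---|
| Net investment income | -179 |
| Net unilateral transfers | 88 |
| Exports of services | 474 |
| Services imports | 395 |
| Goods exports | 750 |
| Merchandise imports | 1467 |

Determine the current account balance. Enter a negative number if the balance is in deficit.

Goods balance = 750 - 1467 = -717
Services balance = 474 - 395 = 79
Trade balance (goods + services) = -717 + 79 = -638
Net primary income = -179
Net secondary income = 88
Current account = -638 + (-179) + 88 = -729

-729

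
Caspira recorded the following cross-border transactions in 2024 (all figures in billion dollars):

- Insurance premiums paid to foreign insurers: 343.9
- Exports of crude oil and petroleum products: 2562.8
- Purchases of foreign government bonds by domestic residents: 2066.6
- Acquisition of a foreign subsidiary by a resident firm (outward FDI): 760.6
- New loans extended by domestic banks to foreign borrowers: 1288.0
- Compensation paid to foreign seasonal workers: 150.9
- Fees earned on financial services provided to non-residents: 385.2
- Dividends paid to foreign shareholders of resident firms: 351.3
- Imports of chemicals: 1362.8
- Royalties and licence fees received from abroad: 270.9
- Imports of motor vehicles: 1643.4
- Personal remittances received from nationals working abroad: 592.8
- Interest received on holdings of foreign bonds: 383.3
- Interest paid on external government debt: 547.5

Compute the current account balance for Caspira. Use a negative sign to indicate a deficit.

-204.8

Goods: -1362.8 - 1643.4 + 2562.8 = -443.4
Services: 385.2 - 343.9 + 270.9 = 312.2
Primary income: 383.3 - 150.9 - 547.5 - 351.3 = -666.4
Secondary income: 592.8
Current account = (-443.4) + 312.2 + (-666.4) + 592.8 = -204.8
(Excluded from the current account — financial account: purchases of foreign government bonds by domestic residents 2066.6, acquisition of a foreign subsidiary by a resident firm (outward FDI) 760.6, new loans extended by domestic banks to foreign borrowers 1288.0.)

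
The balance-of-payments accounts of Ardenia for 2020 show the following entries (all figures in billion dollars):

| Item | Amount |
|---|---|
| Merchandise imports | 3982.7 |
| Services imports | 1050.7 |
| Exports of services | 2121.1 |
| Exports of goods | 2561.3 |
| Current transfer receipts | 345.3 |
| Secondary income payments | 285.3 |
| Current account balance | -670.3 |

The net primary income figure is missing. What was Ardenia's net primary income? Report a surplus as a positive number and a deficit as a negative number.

Current account = goods balance + services balance + net primary income + net secondary income
Sum of the known components = -291.0
Net primary income = CA - (known components) = -670.3 - (-291.0) = -379.3

-379.3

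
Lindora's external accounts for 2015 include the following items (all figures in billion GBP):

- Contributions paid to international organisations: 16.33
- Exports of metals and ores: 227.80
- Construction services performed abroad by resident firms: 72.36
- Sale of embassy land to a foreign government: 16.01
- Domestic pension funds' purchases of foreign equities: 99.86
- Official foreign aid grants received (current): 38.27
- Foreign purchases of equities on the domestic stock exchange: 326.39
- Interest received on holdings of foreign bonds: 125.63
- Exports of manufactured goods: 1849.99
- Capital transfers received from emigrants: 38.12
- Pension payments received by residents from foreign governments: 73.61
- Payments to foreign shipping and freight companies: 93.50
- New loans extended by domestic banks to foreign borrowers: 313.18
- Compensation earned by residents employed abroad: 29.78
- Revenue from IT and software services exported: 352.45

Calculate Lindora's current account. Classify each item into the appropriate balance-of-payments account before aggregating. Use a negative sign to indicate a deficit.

Goods: 227.80 + 1849.99 = 2077.79
Services: 72.36 + 352.45 - 93.50 = 331.31
Primary income: 125.63 + 29.78 = 155.41
Secondary income: 73.61 + 38.27 - 16.33 = 95.55
Current account = 2077.79 + 331.31 + 155.41 + 95.55 = 2660.06
(Excluded from the current account — capital account: sale of embassy land to a foreign government 16.01, capital transfers received from emigrants 38.12; financial account: domestic pension funds' purchases of foreign equities 99.86, foreign purchases of equities on the domestic stock exchange 326.39, new loans extended by domestic banks to foreign borrowers 313.18.)

2660.06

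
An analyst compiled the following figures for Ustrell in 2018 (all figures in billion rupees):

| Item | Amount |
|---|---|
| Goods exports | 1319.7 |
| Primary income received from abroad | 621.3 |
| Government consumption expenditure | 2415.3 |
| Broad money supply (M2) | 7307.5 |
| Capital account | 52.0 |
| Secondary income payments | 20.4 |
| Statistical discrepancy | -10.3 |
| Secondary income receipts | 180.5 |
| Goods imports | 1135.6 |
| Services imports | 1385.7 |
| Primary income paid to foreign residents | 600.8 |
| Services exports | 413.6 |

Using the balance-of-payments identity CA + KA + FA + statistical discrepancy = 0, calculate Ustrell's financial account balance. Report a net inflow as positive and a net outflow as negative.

Goods balance = 1319.7 - 1135.6 = 184.1
Services balance = 413.6 - 1385.7 = -972.1
Trade balance (goods + services) = 184.1 + (-972.1) = -788.0
Net primary income = 621.3 - 600.8 = 20.5
Net secondary income = 180.5 - 20.4 = 160.1
Current account = -788.0 + 20.5 + 160.1 = -607.4
Financial account = -(-607.4 + 52.0 + (-10.3)) = 565.7

565.7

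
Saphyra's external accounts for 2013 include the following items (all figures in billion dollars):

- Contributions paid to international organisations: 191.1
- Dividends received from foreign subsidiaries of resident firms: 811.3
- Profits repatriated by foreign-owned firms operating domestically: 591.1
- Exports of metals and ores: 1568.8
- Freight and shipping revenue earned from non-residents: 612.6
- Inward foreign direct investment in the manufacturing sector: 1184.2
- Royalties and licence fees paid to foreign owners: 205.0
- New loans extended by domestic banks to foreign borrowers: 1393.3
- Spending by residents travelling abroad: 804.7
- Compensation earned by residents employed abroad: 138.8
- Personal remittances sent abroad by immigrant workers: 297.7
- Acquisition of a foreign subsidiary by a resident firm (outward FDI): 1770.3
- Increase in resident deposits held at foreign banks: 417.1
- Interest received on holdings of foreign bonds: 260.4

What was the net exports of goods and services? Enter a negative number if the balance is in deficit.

Goods: 1568.8
Services: -804.7 - 205.0 + 612.6 = -397.1
Trade balance = 1568.8 + (-397.1) = 1171.7
(Excluded from the trade balance — secondary income: contributions paid to international organisations 191.1, personal remittances sent abroad by immigrant workers 297.7; primary income: dividends received from foreign subsidiaries of resident firms 811.3, profits repatriated by foreign-owned firms operating domestically 591.1, compensation earned by residents employed abroad 138.8, interest received on holdings of foreign bonds 260.4; financial account: inward foreign direct investment in the manufacturing sector 1184.2, new loans extended by domestic banks to foreign borrowers 1393.3, acquisition of a foreign subsidiary by a resident firm (outward FDI) 1770.3, increase in resident deposits held at foreign banks 417.1.)

1171.7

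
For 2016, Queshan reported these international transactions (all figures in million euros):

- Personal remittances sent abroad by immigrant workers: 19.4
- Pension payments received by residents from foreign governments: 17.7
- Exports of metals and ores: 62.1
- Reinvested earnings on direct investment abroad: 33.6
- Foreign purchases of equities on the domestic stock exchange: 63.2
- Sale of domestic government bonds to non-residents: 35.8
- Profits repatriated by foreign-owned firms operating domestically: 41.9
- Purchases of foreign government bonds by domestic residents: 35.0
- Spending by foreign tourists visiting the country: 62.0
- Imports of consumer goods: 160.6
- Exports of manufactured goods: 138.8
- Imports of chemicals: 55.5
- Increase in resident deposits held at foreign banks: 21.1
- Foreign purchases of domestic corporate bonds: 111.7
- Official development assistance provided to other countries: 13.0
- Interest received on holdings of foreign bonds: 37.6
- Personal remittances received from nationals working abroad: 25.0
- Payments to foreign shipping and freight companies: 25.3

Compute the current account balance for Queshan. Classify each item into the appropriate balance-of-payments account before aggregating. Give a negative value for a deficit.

61.1

Goods: 62.1 - 55.5 - 160.6 + 138.8 = -15.2
Services: -25.3 + 62.0 = 36.7
Primary income: 33.6 + 37.6 - 41.9 = 29.3
Secondary income: 17.7 + 25.0 - 19.4 - 13.0 = 10.3
Current account = (-15.2) + 36.7 + 29.3 + 10.3 = 61.1
(Excluded from the current account — financial account: foreign purchases of equities on the domestic stock exchange 63.2, sale of domestic government bonds to non-residents 35.8, purchases of foreign government bonds by domestic residents 35.0, increase in resident deposits held at foreign banks 21.1, foreign purchases of domestic corporate bonds 111.7.)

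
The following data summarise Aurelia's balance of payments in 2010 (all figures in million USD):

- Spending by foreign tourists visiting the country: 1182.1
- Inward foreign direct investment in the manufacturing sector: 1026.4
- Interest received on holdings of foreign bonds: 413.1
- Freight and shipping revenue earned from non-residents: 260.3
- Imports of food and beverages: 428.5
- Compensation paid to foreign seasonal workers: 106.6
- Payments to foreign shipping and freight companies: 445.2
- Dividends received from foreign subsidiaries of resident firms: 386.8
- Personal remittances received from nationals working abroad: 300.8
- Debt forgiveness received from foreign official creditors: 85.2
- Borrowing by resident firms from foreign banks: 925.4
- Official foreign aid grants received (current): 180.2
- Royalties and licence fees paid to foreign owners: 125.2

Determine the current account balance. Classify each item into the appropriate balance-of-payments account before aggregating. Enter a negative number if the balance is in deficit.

Goods: -428.5
Services: -125.2 + 260.3 - 445.2 + 1182.1 = 872.0
Primary income: 386.8 + 413.1 - 106.6 = 693.3
Secondary income: 180.2 + 300.8 = 481.0
Current account = (-428.5) + 872.0 + 693.3 + 481.0 = 1617.8
(Excluded from the current account — financial account: inward foreign direct investment in the manufacturing sector 1026.4, borrowing by resident firms from foreign banks 925.4; capital account: debt forgiveness received from foreign official creditors 85.2.)

1617.8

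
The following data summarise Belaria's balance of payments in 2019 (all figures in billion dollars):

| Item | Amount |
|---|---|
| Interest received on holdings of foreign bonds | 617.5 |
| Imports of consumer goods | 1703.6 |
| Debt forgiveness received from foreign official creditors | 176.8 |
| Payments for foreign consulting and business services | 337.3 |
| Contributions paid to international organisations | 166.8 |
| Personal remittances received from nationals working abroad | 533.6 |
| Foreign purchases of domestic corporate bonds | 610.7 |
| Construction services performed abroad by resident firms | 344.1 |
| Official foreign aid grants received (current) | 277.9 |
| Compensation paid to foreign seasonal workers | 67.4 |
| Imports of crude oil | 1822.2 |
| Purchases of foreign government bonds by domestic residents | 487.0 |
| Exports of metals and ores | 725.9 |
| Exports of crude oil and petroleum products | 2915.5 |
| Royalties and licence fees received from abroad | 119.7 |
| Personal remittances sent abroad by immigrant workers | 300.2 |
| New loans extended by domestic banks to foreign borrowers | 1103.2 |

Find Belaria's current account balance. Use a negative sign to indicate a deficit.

Goods: -1822.2 - 1703.6 + 725.9 + 2915.5 = 115.6
Services: 344.1 - 337.3 + 119.7 = 126.5
Primary income: 617.5 - 67.4 = 550.1
Secondary income: -300.2 - 166.8 + 277.9 + 533.6 = 344.5
Current account = 115.6 + 126.5 + 550.1 + 344.5 = 1136.7
(Excluded from the current account — capital account: debt forgiveness received from foreign official creditors 176.8; financial account: foreign purchases of domestic corporate bonds 610.7, purchases of foreign government bonds by domestic residents 487.0, new loans extended by domestic banks to foreign borrowers 1103.2.)

1136.7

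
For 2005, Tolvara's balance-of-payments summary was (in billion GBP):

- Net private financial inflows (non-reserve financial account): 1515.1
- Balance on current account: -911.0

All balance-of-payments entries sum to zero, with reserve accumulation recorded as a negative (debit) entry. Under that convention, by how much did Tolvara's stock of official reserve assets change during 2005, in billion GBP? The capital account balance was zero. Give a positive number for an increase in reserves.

Official reserve transactions balance = -((-911.0) + 1515.1) = -604.1
An accumulation of reserves is recorded as a debit (negative entry), so the change in the stock of reserves is the negative of that balance.
Change in official reserves = -(-604.1) = 604.1

604.1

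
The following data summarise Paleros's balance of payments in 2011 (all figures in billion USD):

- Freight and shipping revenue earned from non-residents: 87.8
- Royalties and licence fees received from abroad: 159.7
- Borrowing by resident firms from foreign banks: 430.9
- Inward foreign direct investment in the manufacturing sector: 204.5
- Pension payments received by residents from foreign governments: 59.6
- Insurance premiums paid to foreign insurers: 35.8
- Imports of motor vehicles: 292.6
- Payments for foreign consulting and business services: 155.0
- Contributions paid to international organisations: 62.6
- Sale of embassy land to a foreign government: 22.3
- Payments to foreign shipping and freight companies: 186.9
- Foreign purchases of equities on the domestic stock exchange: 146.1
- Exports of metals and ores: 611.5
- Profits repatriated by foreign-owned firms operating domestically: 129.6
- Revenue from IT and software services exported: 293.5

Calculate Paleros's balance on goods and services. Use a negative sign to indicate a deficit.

Goods: -292.6 + 611.5 = 318.9
Services: 159.7 + 293.5 - 186.9 - 35.8 - 155.0 + 87.8 = 163.3
Trade balance = 318.9 + 163.3 = 482.2
(Excluded from the trade balance — financial account: borrowing by resident firms from foreign banks 430.9, inward foreign direct investment in the manufacturing sector 204.5, foreign purchases of equities on the domestic stock exchange 146.1; secondary income: pension payments received by residents from foreign governments 59.6, contributions paid to international organisations 62.6; capital account: sale of embassy land to a foreign government 22.3; primary income: profits repatriated by foreign-owned firms operating domestically 129.6.)

482.2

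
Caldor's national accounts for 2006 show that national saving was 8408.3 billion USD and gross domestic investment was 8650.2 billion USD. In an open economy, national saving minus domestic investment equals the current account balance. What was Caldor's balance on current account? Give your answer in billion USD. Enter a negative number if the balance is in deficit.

CA = S - I = 8408.3 - 8650.2 = -241.9

-241.9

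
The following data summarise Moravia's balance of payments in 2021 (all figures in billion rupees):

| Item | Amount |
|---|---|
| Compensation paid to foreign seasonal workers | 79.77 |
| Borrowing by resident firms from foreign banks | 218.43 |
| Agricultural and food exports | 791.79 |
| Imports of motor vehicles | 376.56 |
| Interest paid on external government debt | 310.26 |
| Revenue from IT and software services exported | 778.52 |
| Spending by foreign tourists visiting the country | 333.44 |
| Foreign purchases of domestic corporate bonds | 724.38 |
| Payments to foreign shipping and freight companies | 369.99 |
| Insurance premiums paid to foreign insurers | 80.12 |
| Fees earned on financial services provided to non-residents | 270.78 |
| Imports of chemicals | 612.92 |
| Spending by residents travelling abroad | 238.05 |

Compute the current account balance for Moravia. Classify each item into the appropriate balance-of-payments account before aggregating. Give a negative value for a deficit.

106.86

Goods: 791.79 - 376.56 - 612.92 = -197.69
Services: 333.44 - 238.05 + 270.78 + 778.52 - 80.12 - 369.99 = 694.58
Primary income: -310.26 - 79.77 = -390.03
Current account = (-197.69) + 694.58 + (-390.03) = 106.86
(Excluded from the current account — financial account: borrowing by resident firms from foreign banks 218.43, foreign purchases of domestic corporate bonds 724.38.)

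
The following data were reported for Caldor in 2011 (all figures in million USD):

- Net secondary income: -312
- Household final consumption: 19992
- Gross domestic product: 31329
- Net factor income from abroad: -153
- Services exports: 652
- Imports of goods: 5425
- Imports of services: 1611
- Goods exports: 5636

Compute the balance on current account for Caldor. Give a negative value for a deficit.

-1213

Goods balance = 5636 - 5425 = 211
Services balance = 652 - 1611 = -959
Trade balance (goods + services) = 211 + (-959) = -748
Net primary income = -153
Net secondary income = -312
Current account = -748 + (-153) + (-312) = -1213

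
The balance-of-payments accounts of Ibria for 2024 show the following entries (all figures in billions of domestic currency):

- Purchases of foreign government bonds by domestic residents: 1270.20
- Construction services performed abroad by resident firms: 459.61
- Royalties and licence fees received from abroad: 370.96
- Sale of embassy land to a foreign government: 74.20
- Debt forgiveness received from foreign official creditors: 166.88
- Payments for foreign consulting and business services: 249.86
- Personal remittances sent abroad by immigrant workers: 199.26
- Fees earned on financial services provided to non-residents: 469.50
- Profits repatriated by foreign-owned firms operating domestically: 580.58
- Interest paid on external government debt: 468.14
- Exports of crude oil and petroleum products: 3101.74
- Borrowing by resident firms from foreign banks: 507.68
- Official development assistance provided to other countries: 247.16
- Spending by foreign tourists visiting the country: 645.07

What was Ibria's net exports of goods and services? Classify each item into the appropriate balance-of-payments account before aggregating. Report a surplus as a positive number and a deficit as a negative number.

Goods: 3101.74
Services: 459.61 - 249.86 + 469.50 + 370.96 + 645.07 = 1695.28
Trade balance = 3101.74 + 1695.28 = 4797.02
(Excluded from the trade balance — financial account: purchases of foreign government bonds by domestic residents 1270.20, borrowing by resident firms from foreign banks 507.68; capital account: sale of embassy land to a foreign government 74.20, debt forgiveness received from foreign official creditors 166.88; secondary income: personal remittances sent abroad by immigrant workers 199.26, official development assistance provided to other countries 247.16; primary income: profits repatriated by foreign-owned firms operating domestically 580.58, interest paid on external government debt 468.14.)

4797.02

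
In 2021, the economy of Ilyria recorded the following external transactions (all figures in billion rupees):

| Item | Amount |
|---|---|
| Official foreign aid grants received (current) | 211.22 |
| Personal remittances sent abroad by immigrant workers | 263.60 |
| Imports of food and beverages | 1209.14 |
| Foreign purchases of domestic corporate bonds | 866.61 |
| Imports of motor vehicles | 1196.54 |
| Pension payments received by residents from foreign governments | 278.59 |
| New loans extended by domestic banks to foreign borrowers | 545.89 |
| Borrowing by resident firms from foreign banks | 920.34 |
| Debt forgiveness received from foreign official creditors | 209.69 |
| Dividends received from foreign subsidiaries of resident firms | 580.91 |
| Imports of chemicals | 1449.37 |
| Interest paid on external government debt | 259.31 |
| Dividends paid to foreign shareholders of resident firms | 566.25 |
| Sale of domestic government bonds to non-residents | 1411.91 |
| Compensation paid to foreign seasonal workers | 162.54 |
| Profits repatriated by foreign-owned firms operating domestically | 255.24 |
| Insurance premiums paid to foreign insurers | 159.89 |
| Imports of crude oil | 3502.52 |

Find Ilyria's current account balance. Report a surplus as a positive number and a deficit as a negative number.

-7953.68

Goods: -3502.52 - 1196.54 - 1209.14 - 1449.37 = -7357.57
Services: -159.89
Primary income: 580.91 - 566.25 - 255.24 - 259.31 - 162.54 = -662.43
Secondary income: 211.22 - 263.60 + 278.59 = 226.21
Current account = (-7357.57) + (-159.89) + (-662.43) + 226.21 = -7953.68
(Excluded from the current account — financial account: foreign purchases of domestic corporate bonds 866.61, new loans extended by domestic banks to foreign borrowers 545.89, borrowing by resident firms from foreign banks 920.34, sale of domestic government bonds to non-residents 1411.91; capital account: debt forgiveness received from foreign official creditors 209.69.)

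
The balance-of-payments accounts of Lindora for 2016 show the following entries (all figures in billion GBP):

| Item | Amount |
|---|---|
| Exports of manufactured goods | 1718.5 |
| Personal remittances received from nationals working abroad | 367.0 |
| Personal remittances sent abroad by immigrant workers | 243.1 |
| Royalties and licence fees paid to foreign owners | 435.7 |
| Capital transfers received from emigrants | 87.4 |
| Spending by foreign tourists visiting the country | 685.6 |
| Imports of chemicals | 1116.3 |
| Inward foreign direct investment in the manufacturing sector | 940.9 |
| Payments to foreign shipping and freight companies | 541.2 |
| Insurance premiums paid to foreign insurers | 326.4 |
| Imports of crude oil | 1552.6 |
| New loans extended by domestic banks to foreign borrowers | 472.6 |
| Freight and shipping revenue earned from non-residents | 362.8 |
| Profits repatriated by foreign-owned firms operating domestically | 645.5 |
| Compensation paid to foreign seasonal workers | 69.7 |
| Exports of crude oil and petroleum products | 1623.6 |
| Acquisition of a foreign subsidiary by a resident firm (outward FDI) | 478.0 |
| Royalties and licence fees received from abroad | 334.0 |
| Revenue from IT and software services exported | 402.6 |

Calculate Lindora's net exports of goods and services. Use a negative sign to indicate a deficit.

Goods: 1718.5 - 1552.6 + 1623.6 - 1116.3 = 673.2
Services: 685.6 + 362.8 + 402.6 - 326.4 - 541.2 + 334.0 - 435.7 = 481.7
Trade balance = 673.2 + 481.7 = 1154.9
(Excluded from the trade balance — secondary income: personal remittances received from nationals working abroad 367.0, personal remittances sent abroad by immigrant workers 243.1; capital account: capital transfers received from emigrants 87.4; financial account: inward foreign direct investment in the manufacturing sector 940.9, new loans extended by domestic banks to foreign borrowers 472.6, acquisition of a foreign subsidiary by a resident firm (outward FDI) 478.0; primary income: profits repatriated by foreign-owned firms operating domestically 645.5, compensation paid to foreign seasonal workers 69.7.)

1154.9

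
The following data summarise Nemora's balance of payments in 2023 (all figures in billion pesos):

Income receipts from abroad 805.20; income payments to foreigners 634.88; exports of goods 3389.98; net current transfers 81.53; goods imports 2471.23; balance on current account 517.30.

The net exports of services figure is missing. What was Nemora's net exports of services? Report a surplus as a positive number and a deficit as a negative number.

Current account = goods balance + services balance + net primary income + net secondary income
Sum of the known components = 1170.60
Net exports of services = CA - (known components) = 517.30 - 1170.60 = -653.30

-653.30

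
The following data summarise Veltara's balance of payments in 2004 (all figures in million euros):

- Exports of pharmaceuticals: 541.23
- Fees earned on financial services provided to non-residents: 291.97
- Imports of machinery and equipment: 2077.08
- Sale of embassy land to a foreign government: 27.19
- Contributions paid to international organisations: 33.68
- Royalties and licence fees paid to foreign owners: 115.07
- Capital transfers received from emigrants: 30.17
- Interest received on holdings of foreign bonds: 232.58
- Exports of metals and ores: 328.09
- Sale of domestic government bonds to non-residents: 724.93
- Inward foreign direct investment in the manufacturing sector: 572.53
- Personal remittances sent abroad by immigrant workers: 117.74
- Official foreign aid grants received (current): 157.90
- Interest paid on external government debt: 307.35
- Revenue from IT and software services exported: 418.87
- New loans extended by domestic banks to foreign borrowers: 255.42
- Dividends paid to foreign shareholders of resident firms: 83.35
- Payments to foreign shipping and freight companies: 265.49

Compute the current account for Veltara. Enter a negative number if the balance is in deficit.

-1029.12

Goods: 541.23 + 328.09 - 2077.08 = -1207.76
Services: 291.97 + 418.87 - 115.07 - 265.49 = 330.28
Primary income: -307.35 + 232.58 - 83.35 = -158.12
Secondary income: -117.74 + 157.90 - 33.68 = 6.48
Current account = (-1207.76) + 330.28 + (-158.12) + 6.48 = -1029.12
(Excluded from the current account — capital account: sale of embassy land to a foreign government 27.19, capital transfers received from emigrants 30.17; financial account: sale of domestic government bonds to non-residents 724.93, inward foreign direct investment in the manufacturing sector 572.53, new loans extended by domestic banks to foreign borrowers 255.42.)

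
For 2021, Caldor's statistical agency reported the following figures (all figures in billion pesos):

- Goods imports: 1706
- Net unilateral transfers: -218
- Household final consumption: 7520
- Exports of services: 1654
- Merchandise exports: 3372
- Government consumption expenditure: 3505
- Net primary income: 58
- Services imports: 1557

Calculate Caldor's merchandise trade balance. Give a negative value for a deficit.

1666

Goods balance = 3372 - 1706 = 1666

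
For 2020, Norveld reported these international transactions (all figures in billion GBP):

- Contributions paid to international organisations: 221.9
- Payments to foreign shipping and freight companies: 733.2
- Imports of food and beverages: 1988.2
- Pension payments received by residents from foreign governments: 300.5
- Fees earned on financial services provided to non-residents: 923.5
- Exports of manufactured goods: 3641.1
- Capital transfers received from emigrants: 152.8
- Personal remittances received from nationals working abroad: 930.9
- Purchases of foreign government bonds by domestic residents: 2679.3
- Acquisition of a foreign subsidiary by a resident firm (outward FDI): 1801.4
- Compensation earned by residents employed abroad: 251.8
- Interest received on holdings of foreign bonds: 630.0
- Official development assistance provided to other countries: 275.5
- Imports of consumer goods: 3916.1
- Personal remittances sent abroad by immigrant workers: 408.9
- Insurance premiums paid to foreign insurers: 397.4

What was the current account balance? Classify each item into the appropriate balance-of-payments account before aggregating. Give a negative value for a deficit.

-1263.4

Goods: -3916.1 + 3641.1 - 1988.2 = -2263.2
Services: -397.4 + 923.5 - 733.2 = -207.1
Primary income: 630.0 + 251.8 = 881.8
Secondary income: -221.9 + 300.5 - 408.9 + 930.9 - 275.5 = 325.1
Current account = (-2263.2) + (-207.1) + 881.8 + 325.1 = -1263.4
(Excluded from the current account — capital account: capital transfers received from emigrants 152.8; financial account: purchases of foreign government bonds by domestic residents 2679.3, acquisition of a foreign subsidiary by a resident firm (outward FDI) 1801.4.)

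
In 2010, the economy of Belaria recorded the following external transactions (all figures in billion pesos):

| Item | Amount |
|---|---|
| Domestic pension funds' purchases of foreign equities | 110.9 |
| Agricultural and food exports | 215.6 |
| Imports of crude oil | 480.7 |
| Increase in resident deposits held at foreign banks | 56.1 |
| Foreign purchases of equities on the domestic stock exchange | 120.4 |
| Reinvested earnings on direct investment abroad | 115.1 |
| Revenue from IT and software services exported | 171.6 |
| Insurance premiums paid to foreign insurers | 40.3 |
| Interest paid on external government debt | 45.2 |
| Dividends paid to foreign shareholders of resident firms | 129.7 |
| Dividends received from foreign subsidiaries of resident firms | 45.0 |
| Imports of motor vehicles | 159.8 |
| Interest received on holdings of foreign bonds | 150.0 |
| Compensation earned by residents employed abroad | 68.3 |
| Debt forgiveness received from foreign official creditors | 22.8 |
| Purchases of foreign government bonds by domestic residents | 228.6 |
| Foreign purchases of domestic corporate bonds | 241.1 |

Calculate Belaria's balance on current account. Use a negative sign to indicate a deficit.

-90.1

Goods: -480.7 + 215.6 - 159.8 = -424.9
Services: 171.6 - 40.3 = 131.3
Primary income: -129.7 + 115.1 + 68.3 - 45.2 + 45.0 + 150.0 = 203.5
Current account = (-424.9) + 131.3 + 203.5 = -90.1
(Excluded from the current account — financial account: domestic pension funds' purchases of foreign equities 110.9, increase in resident deposits held at foreign banks 56.1, foreign purchases of equities on the domestic stock exchange 120.4, purchases of foreign government bonds by domestic residents 228.6, foreign purchases of domestic corporate bonds 241.1; capital account: debt forgiveness received from foreign official creditors 22.8.)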